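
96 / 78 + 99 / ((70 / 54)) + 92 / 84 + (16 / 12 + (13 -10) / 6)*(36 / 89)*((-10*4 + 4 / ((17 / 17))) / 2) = 1134134 / 17355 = 65.35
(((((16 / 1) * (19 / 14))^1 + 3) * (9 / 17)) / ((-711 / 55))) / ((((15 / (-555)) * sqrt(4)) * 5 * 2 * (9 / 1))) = 70411 / 338436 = 0.21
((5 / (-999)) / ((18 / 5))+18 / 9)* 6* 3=35939 / 999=35.97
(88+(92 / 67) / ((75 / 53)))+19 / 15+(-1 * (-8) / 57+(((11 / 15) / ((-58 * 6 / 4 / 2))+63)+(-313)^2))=98122.36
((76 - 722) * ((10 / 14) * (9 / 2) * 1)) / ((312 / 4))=-26.62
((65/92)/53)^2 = 4225/23775376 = 0.00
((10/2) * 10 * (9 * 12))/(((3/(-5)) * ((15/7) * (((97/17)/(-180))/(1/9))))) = 14721.65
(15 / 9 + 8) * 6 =58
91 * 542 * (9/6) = 73983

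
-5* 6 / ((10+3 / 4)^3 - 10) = -0.02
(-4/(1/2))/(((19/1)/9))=-72/19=-3.79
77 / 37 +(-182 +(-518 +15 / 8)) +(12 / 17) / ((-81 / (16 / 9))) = -851124743 / 1222776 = -696.06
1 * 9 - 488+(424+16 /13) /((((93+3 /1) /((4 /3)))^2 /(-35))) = -4059281 /8424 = -481.87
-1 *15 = -15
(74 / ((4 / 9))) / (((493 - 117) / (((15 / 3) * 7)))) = 11655 / 752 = 15.50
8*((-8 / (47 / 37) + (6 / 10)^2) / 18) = -27908 / 10575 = -2.64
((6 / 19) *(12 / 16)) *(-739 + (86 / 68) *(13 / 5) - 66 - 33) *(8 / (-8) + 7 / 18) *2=1560911 / 6460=241.63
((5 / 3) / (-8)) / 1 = -5 / 24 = -0.21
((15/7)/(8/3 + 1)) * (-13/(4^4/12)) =-1755/4928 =-0.36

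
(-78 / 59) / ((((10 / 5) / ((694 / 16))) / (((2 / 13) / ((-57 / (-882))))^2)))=-44989938 / 276887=-162.48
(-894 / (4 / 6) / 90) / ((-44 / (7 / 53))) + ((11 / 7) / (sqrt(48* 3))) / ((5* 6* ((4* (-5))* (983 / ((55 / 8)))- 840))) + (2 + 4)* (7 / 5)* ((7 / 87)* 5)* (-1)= -5781769000571 / 1733879125440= -3.33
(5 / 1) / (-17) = -5 / 17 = -0.29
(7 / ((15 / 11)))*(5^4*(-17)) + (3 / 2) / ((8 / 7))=-2617937 / 48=-54540.35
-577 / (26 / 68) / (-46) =9809 / 299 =32.81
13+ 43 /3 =82 /3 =27.33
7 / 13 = 0.54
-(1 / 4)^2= -1 / 16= -0.06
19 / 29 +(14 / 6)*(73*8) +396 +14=154279 / 87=1773.32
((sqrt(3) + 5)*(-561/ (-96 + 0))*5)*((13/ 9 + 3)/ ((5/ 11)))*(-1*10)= -257125/ 18 - 51425*sqrt(3)/ 18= -19233.10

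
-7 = -7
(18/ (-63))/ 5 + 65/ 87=0.69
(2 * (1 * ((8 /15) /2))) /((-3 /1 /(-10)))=16 /9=1.78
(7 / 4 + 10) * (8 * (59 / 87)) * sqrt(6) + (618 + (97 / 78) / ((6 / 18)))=5546 * sqrt(6) / 87 + 16165 / 26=777.88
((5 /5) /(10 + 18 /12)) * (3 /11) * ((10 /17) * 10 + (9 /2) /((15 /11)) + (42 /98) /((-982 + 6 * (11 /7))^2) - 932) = -10906745147829 /498366160160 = -21.89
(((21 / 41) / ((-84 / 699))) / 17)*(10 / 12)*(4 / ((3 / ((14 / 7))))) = -1165 / 2091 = -0.56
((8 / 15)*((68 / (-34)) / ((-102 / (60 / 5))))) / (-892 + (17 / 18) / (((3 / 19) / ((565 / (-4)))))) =-2304 / 31889195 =-0.00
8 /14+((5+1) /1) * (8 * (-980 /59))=-329044 /413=-796.72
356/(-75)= -356/75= -4.75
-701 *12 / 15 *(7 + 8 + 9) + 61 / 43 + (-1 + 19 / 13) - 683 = -39522194 / 2795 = -14140.32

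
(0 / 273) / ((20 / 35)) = 0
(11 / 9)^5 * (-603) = -10790417 / 6561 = -1644.63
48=48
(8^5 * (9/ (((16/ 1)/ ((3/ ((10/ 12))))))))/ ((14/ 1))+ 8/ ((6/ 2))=497944/ 105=4742.32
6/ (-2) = -3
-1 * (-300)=300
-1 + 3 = 2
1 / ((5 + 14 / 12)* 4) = 3 / 74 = 0.04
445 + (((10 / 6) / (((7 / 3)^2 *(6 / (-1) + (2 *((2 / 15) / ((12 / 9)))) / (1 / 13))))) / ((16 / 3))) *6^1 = 2964805 / 6664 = 444.90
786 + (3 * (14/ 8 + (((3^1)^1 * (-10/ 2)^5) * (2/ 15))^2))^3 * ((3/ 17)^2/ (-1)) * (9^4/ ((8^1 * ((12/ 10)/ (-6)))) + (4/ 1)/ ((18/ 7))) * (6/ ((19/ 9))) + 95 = 52527509743990522498029289427/ 1405696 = 37367616998263153980682.37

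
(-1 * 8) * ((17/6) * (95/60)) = -323/9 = -35.89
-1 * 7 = -7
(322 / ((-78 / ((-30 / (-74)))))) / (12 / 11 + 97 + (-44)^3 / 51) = 90321 / 84847919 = 0.00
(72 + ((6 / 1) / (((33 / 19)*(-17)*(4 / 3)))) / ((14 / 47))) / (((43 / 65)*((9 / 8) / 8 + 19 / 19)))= 389285520 / 4108951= 94.74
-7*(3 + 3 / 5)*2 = -252 / 5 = -50.40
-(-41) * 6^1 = 246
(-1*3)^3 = -27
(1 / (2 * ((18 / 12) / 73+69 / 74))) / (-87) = -2701 / 447876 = -0.01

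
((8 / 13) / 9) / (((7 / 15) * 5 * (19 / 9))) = 24 / 1729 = 0.01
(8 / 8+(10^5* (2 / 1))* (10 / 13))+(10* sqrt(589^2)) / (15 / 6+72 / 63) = 103072643 / 663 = 155464.02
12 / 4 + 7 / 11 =40 / 11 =3.64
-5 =-5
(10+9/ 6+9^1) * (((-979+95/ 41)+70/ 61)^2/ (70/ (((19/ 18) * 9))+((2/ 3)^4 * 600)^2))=1388.16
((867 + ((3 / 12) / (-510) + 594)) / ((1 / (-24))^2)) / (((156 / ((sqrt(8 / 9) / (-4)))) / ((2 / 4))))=-2980439*sqrt(2) / 6630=-635.74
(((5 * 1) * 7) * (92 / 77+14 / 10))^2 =998001 / 121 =8247.94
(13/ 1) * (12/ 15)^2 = 208/ 25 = 8.32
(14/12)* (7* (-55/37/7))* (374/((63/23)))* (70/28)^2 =-1479.95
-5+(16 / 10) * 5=3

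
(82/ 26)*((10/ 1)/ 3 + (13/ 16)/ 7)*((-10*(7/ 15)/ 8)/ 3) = -47519/ 22464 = -2.12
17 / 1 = 17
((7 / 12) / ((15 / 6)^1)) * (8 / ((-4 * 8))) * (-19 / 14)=0.08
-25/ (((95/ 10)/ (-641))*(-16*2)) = -16025/ 304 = -52.71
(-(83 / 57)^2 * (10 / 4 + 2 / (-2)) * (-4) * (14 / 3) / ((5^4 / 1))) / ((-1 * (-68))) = 0.00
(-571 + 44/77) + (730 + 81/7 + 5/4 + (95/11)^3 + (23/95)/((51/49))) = 147481344301/180563460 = 816.78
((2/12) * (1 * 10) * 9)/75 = 1/5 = 0.20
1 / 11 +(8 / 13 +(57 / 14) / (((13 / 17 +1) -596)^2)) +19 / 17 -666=-2306805256599609 / 3473183449736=-664.18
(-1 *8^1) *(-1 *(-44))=-352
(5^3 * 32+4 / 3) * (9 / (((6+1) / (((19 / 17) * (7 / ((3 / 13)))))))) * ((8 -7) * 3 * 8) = 71159712 / 17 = 4185865.41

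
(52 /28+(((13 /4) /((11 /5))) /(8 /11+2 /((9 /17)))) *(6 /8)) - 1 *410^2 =-8396826147 /49952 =-168097.90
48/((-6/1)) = -8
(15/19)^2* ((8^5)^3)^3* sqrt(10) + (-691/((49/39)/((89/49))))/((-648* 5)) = 799487/2593080 + 9800132167323027747745188694034924489932800* sqrt(10)/361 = 85846922491476820936535860000000000000000.00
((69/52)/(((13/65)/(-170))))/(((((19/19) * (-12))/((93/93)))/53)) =518075/104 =4981.49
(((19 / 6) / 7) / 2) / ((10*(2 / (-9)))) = -57 / 560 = -0.10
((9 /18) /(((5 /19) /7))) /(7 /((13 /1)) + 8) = 1729 /1110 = 1.56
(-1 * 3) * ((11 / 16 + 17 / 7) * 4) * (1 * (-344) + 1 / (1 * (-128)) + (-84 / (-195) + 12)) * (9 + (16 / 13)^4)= 26621381383797 / 190102016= 140037.34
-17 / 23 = -0.74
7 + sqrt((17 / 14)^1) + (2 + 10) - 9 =sqrt(238) / 14 + 10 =11.10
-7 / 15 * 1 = -7 / 15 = -0.47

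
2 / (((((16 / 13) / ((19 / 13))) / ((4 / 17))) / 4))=38 / 17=2.24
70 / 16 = 35 / 8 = 4.38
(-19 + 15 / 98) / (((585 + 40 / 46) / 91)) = -552253 / 188650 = -2.93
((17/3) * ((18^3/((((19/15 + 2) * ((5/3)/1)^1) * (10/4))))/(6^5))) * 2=153/245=0.62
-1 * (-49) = 49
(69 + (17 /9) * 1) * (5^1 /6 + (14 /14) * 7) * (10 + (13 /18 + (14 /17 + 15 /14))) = 202600409 /28917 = 7006.27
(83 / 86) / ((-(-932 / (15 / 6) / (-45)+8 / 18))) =-18675 / 168904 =-0.11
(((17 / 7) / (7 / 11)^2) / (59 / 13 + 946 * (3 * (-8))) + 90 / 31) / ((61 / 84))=109304303268 / 27343022287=4.00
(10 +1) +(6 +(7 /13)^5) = 6328788 /371293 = 17.05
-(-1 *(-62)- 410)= 348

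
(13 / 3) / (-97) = -13 / 291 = -0.04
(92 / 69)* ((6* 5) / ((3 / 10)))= 400 / 3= 133.33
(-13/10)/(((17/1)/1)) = -13/170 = -0.08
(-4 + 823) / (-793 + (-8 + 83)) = -819 / 718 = -1.14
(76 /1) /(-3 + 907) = 19 /226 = 0.08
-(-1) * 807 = 807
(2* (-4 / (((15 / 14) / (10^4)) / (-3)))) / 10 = 22400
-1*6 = -6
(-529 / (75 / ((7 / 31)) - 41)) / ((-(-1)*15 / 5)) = -3703 / 6114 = -0.61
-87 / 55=-1.58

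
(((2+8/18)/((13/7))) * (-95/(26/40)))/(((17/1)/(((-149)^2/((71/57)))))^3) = -65883094536910216150200/297172429567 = -221699888623.27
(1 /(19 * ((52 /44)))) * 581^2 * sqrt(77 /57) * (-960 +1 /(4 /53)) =-14061778577 * sqrt(4389) /56316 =-16542122.98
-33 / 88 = -3 / 8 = -0.38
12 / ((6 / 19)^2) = 361 / 3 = 120.33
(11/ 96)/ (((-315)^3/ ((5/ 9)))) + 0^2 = -11/ 5401015200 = -0.00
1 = 1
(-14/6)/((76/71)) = -497/228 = -2.18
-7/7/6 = -1/6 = -0.17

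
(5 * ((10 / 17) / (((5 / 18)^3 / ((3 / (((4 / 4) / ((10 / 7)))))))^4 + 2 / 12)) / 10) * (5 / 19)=37481336758208102400 / 80709812122280119043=0.46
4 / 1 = 4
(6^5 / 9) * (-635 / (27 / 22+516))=-4023360 / 3793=-1060.73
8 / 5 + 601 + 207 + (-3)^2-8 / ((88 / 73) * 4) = 179727 / 220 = 816.94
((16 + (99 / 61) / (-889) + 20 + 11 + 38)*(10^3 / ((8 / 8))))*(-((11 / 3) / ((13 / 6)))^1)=-101406052000 / 704977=-143843.06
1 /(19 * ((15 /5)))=1 /57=0.02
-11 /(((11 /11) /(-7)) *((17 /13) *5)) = 1001 /85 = 11.78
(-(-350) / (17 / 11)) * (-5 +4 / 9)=-157850 / 153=-1031.70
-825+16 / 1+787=-22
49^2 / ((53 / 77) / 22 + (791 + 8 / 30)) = 61009410 / 20106881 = 3.03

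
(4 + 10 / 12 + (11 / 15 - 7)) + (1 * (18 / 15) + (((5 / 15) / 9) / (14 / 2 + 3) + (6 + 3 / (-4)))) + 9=7571 / 540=14.02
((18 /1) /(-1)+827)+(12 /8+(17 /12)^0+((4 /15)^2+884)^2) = 79217314487 /101250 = 782393.23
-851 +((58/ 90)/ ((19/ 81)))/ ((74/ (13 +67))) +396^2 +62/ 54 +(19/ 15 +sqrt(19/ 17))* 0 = 2960449834/ 18981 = 155969.12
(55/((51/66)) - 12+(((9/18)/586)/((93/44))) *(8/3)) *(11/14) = 452314379/9727893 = 46.50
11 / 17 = 0.65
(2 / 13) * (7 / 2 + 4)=15 / 13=1.15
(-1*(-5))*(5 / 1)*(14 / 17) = 350 / 17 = 20.59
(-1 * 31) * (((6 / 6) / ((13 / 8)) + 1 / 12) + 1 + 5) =-32395 / 156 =-207.66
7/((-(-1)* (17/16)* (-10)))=-56/85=-0.66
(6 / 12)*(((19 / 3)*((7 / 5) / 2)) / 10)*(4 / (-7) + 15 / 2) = 1843 / 1200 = 1.54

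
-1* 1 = -1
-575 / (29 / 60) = -34500 / 29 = -1189.66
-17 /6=-2.83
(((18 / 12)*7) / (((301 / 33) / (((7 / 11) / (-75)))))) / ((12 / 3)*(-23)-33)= 21 / 268750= 0.00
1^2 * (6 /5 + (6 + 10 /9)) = 374 /45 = 8.31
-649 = -649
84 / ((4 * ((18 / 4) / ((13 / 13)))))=14 / 3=4.67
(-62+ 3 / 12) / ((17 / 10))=-1235 / 34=-36.32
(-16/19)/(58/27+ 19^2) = -432/186295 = -0.00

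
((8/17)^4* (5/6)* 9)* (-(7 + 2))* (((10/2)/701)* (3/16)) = -259200/58548221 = -0.00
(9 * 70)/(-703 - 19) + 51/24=3617/2888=1.25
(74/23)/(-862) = -37/9913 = -0.00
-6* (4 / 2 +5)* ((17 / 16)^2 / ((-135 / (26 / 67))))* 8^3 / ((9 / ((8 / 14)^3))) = 1923584 / 1329615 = 1.45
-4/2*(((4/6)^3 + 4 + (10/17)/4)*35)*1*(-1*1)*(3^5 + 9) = 78380.78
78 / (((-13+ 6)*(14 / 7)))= -39 / 7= -5.57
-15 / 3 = -5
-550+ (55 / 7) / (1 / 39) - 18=-1831 / 7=-261.57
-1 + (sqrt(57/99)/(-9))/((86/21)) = -1.02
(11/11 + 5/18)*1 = 23/18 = 1.28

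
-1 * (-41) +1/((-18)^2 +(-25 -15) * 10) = 3115/76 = 40.99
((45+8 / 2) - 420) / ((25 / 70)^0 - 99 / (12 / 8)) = 371 / 65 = 5.71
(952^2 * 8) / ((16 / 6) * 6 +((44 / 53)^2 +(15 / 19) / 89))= 34439689758208 / 79316215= 434207.43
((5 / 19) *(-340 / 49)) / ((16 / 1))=-425 / 3724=-0.11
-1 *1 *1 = -1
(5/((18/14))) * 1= 35/9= 3.89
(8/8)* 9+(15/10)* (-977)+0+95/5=-2875/2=-1437.50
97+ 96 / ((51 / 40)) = 2929 / 17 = 172.29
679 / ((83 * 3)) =679 / 249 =2.73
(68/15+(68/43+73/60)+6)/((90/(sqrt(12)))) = 0.51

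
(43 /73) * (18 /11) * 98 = 75852 /803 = 94.46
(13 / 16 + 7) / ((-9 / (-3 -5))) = 125 / 18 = 6.94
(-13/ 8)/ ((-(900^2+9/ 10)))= 65/ 32400036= 0.00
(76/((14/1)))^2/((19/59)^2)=13924/49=284.16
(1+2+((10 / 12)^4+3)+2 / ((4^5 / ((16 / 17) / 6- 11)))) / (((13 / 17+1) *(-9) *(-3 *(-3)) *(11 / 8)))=-4555213 / 138568320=-0.03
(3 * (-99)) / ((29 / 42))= -12474 / 29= -430.14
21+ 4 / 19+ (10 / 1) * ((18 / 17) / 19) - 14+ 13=6708 / 323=20.77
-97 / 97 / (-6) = 1 / 6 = 0.17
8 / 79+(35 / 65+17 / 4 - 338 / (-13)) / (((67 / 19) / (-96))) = -838.08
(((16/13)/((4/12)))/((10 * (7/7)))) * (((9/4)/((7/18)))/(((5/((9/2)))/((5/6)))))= 729/455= 1.60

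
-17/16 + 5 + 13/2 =167/16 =10.44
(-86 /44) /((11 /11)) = -43 /22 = -1.95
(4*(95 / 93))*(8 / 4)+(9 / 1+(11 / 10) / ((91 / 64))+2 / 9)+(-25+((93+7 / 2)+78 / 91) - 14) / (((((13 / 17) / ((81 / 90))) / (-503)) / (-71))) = 1245510064219 / 507780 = 2452853.72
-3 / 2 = -1.50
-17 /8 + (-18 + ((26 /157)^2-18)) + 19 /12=-21600949 /591576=-36.51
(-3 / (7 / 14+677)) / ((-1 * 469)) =6 / 635495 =0.00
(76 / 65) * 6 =456 / 65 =7.02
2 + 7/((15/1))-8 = -83/15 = -5.53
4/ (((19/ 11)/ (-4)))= -176/ 19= -9.26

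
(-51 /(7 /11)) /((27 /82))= -15334 /63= -243.40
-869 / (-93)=869 / 93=9.34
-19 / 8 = -2.38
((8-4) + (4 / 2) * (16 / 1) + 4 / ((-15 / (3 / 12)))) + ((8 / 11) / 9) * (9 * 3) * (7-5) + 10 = 8299 / 165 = 50.30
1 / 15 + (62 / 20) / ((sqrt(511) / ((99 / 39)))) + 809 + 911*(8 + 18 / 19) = 1023*sqrt(511) / 66430 + 2553634 / 285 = 8960.47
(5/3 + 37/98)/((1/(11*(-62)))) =-204941/147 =-1394.16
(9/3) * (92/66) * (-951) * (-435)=19029510/11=1729955.45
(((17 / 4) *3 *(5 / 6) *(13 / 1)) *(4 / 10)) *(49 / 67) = 10829 / 268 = 40.41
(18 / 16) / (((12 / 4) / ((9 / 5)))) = 27 / 40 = 0.68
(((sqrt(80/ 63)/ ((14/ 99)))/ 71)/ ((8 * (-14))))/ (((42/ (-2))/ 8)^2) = -88 * sqrt(35)/ 3579891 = -0.00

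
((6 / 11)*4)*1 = 24 / 11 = 2.18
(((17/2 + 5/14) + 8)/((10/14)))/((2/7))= 413/5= 82.60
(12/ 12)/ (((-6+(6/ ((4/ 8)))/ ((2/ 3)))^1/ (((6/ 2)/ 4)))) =1/ 16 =0.06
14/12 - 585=-3503/6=-583.83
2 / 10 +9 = 46 / 5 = 9.20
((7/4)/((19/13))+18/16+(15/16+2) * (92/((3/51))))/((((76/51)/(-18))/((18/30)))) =-962080983/28880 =-33313.05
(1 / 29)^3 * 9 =9 / 24389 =0.00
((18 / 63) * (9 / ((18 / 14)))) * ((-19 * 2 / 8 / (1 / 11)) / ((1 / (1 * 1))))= -209 / 2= -104.50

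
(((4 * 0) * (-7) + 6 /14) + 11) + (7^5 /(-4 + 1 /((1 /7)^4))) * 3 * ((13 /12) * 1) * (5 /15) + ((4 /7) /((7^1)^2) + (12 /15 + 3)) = 1126516733 /49330260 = 22.84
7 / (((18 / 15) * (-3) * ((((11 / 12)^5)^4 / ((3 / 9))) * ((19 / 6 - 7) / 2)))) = 29818133274591473172480 / 15473249883448880211623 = 1.93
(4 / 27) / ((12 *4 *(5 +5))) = 0.00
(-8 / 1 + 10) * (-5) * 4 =-40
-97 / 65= -1.49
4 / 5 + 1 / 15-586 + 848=3943 / 15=262.87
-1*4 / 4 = -1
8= 8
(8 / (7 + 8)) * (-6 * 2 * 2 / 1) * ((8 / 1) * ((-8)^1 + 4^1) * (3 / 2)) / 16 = 38.40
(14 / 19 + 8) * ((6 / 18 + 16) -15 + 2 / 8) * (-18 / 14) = -249 / 14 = -17.79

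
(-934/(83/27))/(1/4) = -100872/83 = -1215.33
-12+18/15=-54/5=-10.80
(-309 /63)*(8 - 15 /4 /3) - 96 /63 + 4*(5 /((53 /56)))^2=18171019 /235956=77.01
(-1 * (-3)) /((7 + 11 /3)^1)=9 /32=0.28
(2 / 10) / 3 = 1 / 15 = 0.07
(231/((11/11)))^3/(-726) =-33957/2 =-16978.50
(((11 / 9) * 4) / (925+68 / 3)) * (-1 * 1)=-0.01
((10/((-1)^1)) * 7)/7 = -10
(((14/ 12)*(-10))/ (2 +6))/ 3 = -35/ 72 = -0.49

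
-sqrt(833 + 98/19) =-35 * sqrt(247)/19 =-28.95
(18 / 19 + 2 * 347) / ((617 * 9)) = 13204 / 105507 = 0.13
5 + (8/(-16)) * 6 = 2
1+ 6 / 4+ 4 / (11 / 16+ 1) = 263 / 54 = 4.87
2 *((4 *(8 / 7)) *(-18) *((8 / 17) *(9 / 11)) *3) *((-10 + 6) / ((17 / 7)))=995328 / 3179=313.09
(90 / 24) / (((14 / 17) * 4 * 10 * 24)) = 17 / 3584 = 0.00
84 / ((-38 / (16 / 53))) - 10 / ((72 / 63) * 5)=-9737 / 4028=-2.42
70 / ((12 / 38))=665 / 3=221.67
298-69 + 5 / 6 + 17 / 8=231.96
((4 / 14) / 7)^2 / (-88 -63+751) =1 / 360150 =0.00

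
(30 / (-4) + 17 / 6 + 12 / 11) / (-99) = 118 / 3267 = 0.04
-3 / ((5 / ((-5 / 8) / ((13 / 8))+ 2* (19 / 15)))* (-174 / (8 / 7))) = 1676 / 197925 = 0.01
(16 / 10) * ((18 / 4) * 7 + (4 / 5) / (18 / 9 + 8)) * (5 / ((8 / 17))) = 536.86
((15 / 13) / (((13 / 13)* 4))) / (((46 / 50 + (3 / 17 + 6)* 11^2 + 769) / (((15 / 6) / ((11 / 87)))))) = 308125 / 81966456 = 0.00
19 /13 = 1.46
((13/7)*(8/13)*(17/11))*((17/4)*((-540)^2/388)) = 42136200/7469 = 5641.48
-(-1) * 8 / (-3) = -8 / 3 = -2.67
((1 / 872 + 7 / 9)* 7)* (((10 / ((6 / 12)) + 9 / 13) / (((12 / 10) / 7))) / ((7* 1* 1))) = 57553895 / 612144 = 94.02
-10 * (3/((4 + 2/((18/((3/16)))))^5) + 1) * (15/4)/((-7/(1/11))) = 20141219707275/41238918365722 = 0.49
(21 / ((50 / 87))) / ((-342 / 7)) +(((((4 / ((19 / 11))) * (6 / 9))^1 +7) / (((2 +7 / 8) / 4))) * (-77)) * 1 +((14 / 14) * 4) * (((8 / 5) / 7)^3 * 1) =-205951926323 / 224836500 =-916.01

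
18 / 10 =9 / 5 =1.80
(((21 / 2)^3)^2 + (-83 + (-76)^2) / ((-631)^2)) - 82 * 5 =34138277123193 / 25482304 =1339685.65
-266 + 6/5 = -1324/5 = -264.80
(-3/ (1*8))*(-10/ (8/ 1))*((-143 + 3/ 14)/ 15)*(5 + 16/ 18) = -105947/ 4032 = -26.28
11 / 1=11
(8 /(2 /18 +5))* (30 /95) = 216 /437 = 0.49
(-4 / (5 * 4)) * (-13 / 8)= 13 / 40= 0.32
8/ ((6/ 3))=4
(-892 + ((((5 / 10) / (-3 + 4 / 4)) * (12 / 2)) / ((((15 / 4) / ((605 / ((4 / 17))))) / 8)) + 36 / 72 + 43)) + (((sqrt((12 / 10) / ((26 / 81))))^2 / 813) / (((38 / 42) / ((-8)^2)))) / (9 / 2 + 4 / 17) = -139736288979 / 15395510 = -9076.43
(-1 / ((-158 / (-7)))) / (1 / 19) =-133 / 158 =-0.84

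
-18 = -18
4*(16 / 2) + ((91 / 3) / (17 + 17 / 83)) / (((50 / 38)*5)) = 2468501 / 76500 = 32.27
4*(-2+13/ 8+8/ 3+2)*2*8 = 274.67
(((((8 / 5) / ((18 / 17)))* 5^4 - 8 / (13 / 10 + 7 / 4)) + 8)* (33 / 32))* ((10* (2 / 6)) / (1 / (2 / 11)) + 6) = 14209567 / 2196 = 6470.66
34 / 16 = 17 / 8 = 2.12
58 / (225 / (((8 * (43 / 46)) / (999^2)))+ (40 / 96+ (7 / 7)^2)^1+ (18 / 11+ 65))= 82302 / 42608501761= 0.00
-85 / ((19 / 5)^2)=-2125 / 361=-5.89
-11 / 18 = -0.61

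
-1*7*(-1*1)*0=0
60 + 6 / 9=60.67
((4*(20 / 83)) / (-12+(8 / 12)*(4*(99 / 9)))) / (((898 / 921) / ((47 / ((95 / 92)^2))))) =2198287008 / 874470155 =2.51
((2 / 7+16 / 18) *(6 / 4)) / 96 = 37 / 2016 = 0.02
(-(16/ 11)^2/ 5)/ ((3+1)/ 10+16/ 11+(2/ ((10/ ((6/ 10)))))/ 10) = -12800/ 56463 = -0.23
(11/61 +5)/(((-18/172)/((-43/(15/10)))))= 2337136/1647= 1419.03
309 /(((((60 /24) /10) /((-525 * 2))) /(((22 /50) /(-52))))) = 10981.38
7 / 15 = 0.47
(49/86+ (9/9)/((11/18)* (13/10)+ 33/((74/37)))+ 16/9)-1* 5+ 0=-6251669/2409462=-2.59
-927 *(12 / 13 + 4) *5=-296640 / 13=-22818.46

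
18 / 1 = 18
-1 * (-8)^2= -64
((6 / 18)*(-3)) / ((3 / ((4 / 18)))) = -2 / 27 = -0.07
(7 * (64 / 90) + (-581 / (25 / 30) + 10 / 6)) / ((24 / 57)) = -118085 / 72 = -1640.07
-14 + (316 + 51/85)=1513/5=302.60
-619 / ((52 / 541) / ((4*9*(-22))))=66306042 / 13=5100464.77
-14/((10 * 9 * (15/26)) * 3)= -182/2025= -0.09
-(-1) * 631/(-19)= -631/19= -33.21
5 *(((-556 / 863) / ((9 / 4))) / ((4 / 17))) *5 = -236300 / 7767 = -30.42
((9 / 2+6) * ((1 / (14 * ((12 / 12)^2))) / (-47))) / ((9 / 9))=-3 / 188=-0.02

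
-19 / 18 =-1.06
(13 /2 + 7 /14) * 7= 49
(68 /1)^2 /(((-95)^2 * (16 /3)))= 867 /9025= 0.10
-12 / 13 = -0.92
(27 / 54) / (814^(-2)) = 331298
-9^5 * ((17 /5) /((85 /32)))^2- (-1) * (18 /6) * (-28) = -60518676 /625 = -96829.88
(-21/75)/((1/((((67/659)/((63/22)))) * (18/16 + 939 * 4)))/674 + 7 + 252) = -2488409011/2301778434025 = -0.00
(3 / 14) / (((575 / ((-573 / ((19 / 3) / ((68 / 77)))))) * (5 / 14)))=-350676 / 4206125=-0.08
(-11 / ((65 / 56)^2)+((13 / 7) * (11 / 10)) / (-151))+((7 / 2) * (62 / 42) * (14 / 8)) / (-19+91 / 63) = -49071931603 / 5644802800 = -8.69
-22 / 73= -0.30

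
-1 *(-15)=15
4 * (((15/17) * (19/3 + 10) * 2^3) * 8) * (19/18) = 595840/153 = 3894.38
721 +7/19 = 13706/19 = 721.37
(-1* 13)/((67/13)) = -2.52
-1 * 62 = -62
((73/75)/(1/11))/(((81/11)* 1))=8833/6075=1.45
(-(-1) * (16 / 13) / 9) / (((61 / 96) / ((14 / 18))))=3584 / 21411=0.17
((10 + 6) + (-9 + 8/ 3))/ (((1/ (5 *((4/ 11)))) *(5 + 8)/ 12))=2320/ 143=16.22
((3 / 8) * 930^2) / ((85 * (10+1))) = 129735 / 374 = 346.89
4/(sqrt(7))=4 *sqrt(7)/7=1.51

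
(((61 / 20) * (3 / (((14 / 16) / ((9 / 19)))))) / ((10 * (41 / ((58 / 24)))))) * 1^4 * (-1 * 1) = -15921 / 545300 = -0.03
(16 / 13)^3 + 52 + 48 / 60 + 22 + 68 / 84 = 17872063 / 230685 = 77.47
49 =49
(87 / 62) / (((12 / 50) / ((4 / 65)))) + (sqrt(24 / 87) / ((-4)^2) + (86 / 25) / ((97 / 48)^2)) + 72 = sqrt(58) / 232 + 6939248257 / 94795675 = 73.23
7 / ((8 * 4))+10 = 327 / 32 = 10.22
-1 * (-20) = 20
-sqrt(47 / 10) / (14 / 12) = -1.86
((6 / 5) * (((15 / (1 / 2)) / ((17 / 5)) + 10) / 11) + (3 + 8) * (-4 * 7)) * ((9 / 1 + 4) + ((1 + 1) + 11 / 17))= -15218392 / 3179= -4787.16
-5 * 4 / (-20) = 1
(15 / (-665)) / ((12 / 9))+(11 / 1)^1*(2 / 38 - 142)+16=-822173 / 532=-1545.44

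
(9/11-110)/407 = -0.27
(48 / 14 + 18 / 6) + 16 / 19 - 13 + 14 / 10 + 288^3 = 15885432001 / 665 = 23887867.67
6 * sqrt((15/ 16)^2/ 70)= 9 * sqrt(70)/ 112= 0.67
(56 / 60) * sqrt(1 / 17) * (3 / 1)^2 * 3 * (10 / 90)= 14 * sqrt(17) / 85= 0.68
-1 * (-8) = 8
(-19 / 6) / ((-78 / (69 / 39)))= 437 / 6084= 0.07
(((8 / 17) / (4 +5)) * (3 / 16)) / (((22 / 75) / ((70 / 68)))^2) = 2296875 / 19023136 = 0.12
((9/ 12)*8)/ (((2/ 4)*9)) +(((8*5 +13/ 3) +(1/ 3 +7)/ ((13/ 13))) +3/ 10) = 533/ 10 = 53.30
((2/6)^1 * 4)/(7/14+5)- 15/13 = -391/429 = -0.91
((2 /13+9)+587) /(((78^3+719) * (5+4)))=7750 /55606707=0.00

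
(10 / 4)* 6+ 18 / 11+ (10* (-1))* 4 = -257 / 11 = -23.36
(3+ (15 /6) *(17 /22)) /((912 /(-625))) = -135625 /40128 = -3.38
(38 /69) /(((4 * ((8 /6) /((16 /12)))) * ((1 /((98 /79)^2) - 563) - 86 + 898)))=91238 /165436953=0.00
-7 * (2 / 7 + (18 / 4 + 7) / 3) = -173 / 6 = -28.83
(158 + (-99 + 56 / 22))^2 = 458329 / 121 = 3787.84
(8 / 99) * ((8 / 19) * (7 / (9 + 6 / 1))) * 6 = 896 / 9405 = 0.10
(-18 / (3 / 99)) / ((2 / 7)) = -2079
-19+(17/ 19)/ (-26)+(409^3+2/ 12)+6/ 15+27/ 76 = 68417910.89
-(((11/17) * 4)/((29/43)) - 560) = 274188/493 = 556.16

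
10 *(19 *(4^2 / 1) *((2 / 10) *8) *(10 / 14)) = 3474.29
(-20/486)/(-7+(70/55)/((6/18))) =22/1701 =0.01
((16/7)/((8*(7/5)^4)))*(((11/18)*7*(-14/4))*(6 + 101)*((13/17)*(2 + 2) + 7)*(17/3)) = -13976875/2058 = -6791.48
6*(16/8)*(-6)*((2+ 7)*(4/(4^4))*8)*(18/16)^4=-531441/4096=-129.75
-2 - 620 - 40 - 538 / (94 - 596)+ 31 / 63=-10443478 / 15813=-660.44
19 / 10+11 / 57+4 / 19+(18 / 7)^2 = 249017 / 27930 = 8.92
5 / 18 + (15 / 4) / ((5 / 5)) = 145 / 36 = 4.03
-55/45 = -11/9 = -1.22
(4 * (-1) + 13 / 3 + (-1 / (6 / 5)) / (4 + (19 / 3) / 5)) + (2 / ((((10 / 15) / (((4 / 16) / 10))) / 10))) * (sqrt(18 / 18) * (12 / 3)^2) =12.18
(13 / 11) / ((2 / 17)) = 221 / 22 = 10.05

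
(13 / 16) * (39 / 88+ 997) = 1141075 / 1408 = 810.42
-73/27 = -2.70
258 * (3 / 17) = 774 / 17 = 45.53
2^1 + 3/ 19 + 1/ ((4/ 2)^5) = 1331/ 608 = 2.19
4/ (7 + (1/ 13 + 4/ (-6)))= 78/ 125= 0.62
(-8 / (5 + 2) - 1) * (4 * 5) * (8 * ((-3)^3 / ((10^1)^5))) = 81 / 875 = 0.09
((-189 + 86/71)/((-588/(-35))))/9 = -1.24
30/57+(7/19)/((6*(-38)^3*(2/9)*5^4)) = 1371799979/2606420000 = 0.53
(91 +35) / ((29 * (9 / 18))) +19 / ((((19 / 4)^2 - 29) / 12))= -79836 / 2987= -26.73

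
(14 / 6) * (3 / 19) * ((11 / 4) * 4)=77 / 19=4.05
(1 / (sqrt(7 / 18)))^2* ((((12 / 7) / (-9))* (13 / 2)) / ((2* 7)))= -78 / 343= -0.23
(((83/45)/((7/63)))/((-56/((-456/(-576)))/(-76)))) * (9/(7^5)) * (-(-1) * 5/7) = 89889/13176688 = 0.01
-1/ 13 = -0.08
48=48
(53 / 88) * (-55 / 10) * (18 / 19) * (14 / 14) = -477 / 152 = -3.14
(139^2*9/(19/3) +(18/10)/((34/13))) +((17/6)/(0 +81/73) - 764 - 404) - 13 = 10312826542/392445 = 26278.40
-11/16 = -0.69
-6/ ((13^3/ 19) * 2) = -57/ 2197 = -0.03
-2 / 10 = -0.20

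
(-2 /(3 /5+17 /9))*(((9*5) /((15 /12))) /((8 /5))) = -2025 /112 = -18.08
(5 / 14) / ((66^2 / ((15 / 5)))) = 5 / 20328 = 0.00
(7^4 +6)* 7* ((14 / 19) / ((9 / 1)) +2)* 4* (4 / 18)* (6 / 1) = 95971904 / 513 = 187079.73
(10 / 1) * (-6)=-60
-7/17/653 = -7/11101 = -0.00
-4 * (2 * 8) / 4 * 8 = -128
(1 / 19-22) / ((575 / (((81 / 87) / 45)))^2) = -3753 / 132076421875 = -0.00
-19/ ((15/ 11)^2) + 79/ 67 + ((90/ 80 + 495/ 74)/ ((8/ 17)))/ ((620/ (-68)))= -10.86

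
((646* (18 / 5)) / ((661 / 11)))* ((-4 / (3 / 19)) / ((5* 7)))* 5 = -3240336 / 23135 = -140.06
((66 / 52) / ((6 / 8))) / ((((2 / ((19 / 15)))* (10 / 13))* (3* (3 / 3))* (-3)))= -0.15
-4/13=-0.31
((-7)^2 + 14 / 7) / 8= 51 / 8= 6.38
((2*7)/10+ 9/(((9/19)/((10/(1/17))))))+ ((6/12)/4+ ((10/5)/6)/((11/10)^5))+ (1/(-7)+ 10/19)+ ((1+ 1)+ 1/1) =3235.12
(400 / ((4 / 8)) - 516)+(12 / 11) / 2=3130 / 11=284.55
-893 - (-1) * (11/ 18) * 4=-8015/ 9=-890.56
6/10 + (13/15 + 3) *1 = 67/15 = 4.47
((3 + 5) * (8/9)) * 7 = 448/9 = 49.78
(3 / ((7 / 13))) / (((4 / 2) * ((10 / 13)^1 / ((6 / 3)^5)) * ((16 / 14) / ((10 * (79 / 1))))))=80106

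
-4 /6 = -2 /3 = -0.67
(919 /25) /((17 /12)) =11028 /425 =25.95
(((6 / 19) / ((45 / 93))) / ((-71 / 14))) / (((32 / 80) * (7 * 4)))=-31 / 2698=-0.01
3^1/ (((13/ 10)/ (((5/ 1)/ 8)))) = 75/ 52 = 1.44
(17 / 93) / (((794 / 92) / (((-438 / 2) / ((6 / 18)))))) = -171258 / 12307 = -13.92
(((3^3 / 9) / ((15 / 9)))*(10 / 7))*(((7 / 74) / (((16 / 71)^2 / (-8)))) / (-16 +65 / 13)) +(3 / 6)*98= 683545 / 13024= 52.48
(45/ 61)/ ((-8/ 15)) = -675/ 488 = -1.38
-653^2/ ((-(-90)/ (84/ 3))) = -5969726/ 45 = -132660.58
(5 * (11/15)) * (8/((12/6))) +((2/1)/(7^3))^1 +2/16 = 121813/8232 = 14.80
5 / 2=2.50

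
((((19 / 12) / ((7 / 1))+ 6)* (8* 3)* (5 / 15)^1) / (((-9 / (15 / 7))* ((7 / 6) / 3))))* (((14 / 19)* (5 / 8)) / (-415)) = 2615 / 77273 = 0.03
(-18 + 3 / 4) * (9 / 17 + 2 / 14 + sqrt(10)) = -69 * sqrt(10) / 4 - 1380 / 119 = -66.15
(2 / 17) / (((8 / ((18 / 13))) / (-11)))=-99 / 442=-0.22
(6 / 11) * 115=690 / 11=62.73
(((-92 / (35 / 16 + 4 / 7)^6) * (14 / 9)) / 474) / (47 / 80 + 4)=-101691344740679680 / 681408891505360840851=-0.00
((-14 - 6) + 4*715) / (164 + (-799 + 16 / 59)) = -167560 / 37449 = -4.47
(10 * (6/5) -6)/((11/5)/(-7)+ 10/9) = 1890/251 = 7.53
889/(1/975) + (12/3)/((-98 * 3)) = 127415923/147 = 866774.99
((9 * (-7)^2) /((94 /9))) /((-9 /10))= -2205 /47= -46.91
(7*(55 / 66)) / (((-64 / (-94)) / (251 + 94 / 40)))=555681 / 256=2170.63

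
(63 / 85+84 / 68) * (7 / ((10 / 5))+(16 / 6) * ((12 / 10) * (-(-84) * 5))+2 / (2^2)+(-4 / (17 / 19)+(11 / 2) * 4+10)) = 3928512 / 1445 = 2718.69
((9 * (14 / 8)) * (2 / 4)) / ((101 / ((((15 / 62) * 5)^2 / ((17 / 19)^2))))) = 127929375 / 897620128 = 0.14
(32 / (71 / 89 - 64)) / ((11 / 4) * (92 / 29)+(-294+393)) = -20648 / 4393125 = -0.00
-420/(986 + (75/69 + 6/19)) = -36708/86299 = -0.43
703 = 703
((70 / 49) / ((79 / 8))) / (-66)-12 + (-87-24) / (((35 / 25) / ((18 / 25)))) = -6303926 / 91245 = -69.09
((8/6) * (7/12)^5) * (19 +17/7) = 60025/31104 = 1.93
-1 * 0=0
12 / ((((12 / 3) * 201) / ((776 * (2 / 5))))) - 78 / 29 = 18878 / 9715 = 1.94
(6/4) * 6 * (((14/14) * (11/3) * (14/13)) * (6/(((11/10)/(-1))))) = -2520/13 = -193.85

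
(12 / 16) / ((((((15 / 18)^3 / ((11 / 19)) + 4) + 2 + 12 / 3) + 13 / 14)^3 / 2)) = 6901201181952 / 7808233011537869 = 0.00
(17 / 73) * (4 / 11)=68 / 803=0.08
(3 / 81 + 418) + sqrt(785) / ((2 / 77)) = 1496.72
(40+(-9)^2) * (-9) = -1089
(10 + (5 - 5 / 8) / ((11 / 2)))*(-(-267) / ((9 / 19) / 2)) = 803225 / 66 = 12170.08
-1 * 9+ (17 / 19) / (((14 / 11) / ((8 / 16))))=-4601 / 532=-8.65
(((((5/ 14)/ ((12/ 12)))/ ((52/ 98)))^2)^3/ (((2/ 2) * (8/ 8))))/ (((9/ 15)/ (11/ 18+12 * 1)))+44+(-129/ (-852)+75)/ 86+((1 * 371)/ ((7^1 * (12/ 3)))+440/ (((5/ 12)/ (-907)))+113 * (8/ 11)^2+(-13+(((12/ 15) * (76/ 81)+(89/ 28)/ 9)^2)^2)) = -903642329716452319647316782710335751/ 943570783439778416005923840000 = -957683.67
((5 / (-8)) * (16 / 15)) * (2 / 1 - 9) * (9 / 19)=42 / 19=2.21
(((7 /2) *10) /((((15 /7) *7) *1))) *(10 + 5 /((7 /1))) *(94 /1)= 2350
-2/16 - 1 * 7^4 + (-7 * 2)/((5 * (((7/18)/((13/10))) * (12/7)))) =-481317/200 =-2406.58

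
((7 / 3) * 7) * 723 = 11809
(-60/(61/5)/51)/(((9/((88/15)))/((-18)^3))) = 380160/1037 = 366.60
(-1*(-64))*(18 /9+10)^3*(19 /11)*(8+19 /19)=18911232 /11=1719202.91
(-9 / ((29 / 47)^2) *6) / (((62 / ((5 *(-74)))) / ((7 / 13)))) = 154475370 / 338923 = 455.78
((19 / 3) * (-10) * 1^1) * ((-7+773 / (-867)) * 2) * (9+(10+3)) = 57199120 / 2601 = 21991.20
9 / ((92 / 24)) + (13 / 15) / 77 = 62669 / 26565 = 2.36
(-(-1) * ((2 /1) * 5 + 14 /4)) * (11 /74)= 297 /148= 2.01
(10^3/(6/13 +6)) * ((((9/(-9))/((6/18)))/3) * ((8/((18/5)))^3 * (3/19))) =-26000000/96957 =-268.16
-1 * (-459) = 459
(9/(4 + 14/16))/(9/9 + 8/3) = 72/143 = 0.50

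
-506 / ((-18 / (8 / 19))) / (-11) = -184 / 171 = -1.08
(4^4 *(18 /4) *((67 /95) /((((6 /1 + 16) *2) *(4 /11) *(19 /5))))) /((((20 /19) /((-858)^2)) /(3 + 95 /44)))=4580312022 /95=48213810.76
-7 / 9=-0.78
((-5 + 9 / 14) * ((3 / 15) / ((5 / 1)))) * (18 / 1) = -3.14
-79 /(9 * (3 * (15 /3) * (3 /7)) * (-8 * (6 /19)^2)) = 199633 /116640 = 1.71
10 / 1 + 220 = 230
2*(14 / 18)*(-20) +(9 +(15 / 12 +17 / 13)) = -9151 / 468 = -19.55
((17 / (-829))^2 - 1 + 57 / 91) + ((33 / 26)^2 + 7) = 26789334487 / 3252024412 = 8.24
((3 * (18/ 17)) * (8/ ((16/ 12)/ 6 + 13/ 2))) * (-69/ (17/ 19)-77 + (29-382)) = -1917.04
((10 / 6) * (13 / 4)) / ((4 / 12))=65 / 4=16.25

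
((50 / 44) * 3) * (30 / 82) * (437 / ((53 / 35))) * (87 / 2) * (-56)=-20957973750 / 23903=-876792.61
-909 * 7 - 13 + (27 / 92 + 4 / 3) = -6374.37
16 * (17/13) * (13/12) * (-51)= -1156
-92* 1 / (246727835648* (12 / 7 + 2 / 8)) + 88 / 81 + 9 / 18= 15569187305657 / 9814040248320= 1.59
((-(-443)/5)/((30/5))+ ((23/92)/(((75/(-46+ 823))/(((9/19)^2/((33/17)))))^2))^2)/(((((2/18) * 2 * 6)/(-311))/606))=-6544097840697553455393691779/3108204331041012500000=-2105427.17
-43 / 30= -1.43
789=789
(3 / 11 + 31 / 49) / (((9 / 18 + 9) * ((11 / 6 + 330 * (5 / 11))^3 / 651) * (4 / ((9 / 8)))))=5514156 / 1106112899353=0.00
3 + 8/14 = 25/7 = 3.57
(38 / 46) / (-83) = -0.01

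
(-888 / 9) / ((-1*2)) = 148 / 3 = 49.33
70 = 70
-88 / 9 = -9.78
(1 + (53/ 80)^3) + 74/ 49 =70270973/ 25088000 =2.80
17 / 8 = 2.12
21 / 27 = 7 / 9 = 0.78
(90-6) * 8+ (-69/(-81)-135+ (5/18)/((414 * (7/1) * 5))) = 28056505/52164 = 537.85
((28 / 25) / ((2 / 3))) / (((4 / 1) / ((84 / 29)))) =882 / 725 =1.22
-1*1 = -1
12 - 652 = -640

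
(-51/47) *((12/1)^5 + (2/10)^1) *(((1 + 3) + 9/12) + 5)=-2474636229/940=-2632591.73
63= 63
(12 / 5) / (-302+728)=2 / 355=0.01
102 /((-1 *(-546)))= 17 /91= 0.19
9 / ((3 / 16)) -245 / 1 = -197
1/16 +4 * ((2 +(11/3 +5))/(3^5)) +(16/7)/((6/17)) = 548207/81648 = 6.71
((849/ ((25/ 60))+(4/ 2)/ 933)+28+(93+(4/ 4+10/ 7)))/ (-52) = -35284229/ 849030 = -41.56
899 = 899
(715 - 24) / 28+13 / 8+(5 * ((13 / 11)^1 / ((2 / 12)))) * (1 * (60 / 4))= 343803 / 616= 558.12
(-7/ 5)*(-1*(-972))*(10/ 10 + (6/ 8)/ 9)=-7371/ 5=-1474.20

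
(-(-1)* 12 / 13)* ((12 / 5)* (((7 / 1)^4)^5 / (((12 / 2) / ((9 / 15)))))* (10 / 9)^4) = 255335252152358403200 / 9477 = 26942624475293700.88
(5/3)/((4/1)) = 5/12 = 0.42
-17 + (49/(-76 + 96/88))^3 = -17.28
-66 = -66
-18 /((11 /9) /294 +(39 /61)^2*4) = -177223788 /16139195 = -10.98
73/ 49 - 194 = -9433/ 49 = -192.51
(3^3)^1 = 27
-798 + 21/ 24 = -6377/ 8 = -797.12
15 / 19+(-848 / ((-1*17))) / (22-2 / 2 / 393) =449289 / 146965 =3.06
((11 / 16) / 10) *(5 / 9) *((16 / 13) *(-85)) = -935 / 234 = -4.00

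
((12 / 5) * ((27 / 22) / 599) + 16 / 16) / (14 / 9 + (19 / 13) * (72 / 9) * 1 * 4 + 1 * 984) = 3873519 / 3979162990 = 0.00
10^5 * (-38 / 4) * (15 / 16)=-890625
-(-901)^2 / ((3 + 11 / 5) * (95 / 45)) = -36531045 / 494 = -73949.48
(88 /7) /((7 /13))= 1144 /49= 23.35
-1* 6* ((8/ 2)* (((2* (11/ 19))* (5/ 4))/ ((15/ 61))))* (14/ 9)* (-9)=37576/ 19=1977.68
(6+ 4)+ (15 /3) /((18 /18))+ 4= 19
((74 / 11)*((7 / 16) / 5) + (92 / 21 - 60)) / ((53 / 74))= -18813797 / 244860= -76.83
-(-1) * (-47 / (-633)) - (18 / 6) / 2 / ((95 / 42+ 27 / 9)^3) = 436964911 / 6832514013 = 0.06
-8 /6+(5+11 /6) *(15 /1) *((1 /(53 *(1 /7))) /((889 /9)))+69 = 2738321 /40386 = 67.80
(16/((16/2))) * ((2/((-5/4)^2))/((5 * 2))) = 32/125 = 0.26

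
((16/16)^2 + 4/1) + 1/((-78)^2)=30421/6084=5.00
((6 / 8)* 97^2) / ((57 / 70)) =329315 / 38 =8666.18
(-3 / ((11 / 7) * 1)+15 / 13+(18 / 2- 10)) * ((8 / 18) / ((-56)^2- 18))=-502 / 2006433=-0.00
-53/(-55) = 53/55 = 0.96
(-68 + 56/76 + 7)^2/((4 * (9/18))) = 1311025/722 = 1815.82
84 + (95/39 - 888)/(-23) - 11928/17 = -8831371/15249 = -579.14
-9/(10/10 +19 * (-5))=9/94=0.10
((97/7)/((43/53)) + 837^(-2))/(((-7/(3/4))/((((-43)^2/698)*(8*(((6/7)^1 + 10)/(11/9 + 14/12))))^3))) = -1122554586181367316480/686577976904323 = -1634999.41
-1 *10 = -10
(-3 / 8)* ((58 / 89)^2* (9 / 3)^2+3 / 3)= -1.81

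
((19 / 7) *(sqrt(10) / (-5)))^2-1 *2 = 232 / 245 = 0.95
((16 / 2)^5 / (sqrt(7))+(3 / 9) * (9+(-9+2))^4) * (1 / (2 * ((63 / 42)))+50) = 2416 / 9+4947968 * sqrt(7) / 21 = 623653.82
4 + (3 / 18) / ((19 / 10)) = 4.09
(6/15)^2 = 4/25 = 0.16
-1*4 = -4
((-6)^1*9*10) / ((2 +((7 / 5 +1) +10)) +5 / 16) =-43200 / 1177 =-36.70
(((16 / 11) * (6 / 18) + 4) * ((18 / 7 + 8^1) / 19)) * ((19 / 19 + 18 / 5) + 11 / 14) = 2064452 / 153615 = 13.44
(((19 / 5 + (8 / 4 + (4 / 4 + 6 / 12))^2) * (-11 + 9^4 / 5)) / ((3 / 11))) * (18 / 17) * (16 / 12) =45945372 / 425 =108106.76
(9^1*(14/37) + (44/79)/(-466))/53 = 2318468/36096127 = 0.06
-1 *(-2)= 2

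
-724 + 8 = -716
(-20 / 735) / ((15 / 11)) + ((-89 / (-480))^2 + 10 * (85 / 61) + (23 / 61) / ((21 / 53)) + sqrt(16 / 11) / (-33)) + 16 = 7093359263 / 229555200 - 4 * sqrt(11) / 363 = 30.86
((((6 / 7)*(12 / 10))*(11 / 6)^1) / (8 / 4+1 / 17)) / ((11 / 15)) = 306 / 245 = 1.25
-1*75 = -75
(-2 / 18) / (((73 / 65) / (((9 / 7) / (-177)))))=65 / 90447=0.00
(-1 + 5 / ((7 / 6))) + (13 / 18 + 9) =1639 / 126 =13.01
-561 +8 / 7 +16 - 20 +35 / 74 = -291833 / 518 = -563.38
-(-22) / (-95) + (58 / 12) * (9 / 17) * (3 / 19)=557 / 3230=0.17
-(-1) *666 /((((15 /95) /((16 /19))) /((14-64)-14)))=-227328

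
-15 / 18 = -5 / 6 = -0.83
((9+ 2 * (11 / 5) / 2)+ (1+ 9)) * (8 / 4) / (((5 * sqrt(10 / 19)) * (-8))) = -53 * sqrt(190) / 500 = -1.46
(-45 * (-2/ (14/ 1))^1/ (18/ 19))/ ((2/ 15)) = 1425/ 28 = 50.89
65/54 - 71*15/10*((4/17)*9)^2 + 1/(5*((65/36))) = -2415654259/5071950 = -476.28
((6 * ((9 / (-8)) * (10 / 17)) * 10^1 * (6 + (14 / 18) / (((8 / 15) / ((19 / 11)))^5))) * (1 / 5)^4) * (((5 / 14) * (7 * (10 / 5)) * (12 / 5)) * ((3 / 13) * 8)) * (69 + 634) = -255237297866336007 / 911162137600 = -280122.81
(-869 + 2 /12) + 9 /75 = -130307 /150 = -868.71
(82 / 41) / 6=1 / 3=0.33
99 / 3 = 33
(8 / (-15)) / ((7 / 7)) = -8 / 15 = -0.53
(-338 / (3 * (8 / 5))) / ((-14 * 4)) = 845 / 672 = 1.26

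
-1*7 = -7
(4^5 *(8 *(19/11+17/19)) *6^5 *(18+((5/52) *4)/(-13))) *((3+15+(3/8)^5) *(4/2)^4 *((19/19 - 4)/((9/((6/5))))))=-61090392626574336/176605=-345915419306.22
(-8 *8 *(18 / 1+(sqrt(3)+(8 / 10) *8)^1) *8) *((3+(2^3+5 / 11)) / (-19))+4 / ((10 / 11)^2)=64512 *sqrt(3) / 209+39377609 / 5225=8071.02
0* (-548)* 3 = 0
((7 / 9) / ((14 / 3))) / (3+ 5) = 1 / 48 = 0.02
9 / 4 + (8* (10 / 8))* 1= 49 / 4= 12.25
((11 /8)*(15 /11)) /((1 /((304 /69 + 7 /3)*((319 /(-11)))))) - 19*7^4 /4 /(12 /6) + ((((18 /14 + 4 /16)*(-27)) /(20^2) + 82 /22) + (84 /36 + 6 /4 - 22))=-51713411999 /8500800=-6083.36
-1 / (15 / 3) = -1 / 5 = -0.20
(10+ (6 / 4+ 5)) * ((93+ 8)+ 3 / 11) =1671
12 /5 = 2.40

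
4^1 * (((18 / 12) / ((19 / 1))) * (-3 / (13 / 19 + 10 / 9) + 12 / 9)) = -622 / 5833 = -0.11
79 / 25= 3.16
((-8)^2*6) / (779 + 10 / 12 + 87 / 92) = 105984 / 215495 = 0.49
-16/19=-0.84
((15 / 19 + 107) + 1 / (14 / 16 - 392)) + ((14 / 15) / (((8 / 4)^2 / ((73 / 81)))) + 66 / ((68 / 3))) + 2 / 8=111.16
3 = 3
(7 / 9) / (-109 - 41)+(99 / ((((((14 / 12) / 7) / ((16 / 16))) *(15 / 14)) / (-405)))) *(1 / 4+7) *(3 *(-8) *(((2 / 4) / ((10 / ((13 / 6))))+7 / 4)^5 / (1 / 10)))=299239769754602117 / 34560000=8658558152.62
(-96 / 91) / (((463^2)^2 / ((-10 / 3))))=0.00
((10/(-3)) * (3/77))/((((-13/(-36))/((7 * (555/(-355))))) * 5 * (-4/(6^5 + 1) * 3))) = -470862/923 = -510.14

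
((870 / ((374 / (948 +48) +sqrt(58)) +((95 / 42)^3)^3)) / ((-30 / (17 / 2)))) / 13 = -435345825036119791634044917707526448896 / 35589704199714031079509937677340799098389 +280840886676191946914804644498243584 * sqrt(58) / 35589704199714031079509937677340799098389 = -0.01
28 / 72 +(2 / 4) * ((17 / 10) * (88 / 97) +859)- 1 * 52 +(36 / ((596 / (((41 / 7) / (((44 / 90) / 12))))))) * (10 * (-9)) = -20176485977 / 50079645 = -402.89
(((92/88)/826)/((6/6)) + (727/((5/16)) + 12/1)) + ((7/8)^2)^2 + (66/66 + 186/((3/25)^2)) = 4258466589073/279121920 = 15256.65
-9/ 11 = -0.82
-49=-49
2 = 2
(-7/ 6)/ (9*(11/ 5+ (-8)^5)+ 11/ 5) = 7/ 1769340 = 0.00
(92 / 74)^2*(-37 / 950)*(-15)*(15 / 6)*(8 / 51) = 0.35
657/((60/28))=1533/5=306.60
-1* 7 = -7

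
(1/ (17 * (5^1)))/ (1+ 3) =0.00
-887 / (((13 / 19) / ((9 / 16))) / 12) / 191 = -455031 / 9932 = -45.81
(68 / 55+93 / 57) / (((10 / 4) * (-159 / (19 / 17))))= -1998 / 247775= -0.01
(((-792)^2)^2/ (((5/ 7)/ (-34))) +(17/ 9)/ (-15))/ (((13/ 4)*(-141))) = 10113499070890052/ 247455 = 40870053427.45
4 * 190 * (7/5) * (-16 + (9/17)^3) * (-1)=16866.12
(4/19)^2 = 16/361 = 0.04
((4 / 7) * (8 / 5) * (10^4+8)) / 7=320256 / 245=1307.17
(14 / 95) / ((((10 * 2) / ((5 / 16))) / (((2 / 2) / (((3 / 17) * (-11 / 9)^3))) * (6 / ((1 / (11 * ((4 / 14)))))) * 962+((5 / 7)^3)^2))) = -129.64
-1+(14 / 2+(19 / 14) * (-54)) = -471 / 7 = -67.29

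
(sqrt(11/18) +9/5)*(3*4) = 2*sqrt(22) +108/5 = 30.98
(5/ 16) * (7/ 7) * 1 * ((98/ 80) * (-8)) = -49/ 16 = -3.06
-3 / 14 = -0.21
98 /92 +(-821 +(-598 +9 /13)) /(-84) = 17.95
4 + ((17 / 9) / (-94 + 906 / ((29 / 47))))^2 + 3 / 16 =538799836441 / 128668559616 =4.19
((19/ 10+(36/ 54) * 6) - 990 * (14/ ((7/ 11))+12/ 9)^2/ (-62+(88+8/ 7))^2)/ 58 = -2619801/ 209380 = -12.51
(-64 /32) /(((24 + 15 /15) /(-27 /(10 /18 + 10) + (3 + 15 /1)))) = -2934 /2375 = -1.24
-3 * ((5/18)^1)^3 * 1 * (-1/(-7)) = -0.01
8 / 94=4 / 47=0.09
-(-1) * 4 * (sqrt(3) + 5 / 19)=20 / 19 + 4 * sqrt(3)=7.98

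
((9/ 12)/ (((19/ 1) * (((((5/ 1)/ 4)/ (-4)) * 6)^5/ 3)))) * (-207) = 188416/ 178125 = 1.06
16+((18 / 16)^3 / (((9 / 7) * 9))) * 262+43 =91.24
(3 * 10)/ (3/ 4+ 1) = 120/ 7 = 17.14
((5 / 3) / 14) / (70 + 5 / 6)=0.00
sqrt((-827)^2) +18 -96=749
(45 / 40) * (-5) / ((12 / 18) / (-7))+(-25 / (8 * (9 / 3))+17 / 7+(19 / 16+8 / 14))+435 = 11933 / 24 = 497.21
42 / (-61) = -42 / 61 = -0.69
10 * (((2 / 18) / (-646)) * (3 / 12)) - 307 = -3569801 / 11628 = -307.00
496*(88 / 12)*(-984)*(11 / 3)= -39370496 / 3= -13123498.67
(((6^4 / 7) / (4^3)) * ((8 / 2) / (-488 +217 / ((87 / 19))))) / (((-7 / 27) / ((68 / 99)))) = 1437588 / 20661487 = 0.07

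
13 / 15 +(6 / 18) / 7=32 / 35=0.91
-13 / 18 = -0.72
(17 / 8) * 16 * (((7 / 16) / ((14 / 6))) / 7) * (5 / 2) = 255 / 112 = 2.28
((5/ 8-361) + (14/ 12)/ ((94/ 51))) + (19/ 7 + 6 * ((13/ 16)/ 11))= -2580959/ 7238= -356.58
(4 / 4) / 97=1 / 97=0.01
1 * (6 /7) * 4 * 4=96 /7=13.71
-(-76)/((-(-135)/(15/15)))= 76/135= 0.56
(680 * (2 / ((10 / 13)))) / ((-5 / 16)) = -28288 / 5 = -5657.60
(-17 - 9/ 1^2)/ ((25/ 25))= -26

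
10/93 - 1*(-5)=475/93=5.11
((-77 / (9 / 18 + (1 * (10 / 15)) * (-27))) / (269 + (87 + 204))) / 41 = 11 / 57400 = 0.00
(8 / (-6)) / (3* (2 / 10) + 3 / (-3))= 10 / 3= 3.33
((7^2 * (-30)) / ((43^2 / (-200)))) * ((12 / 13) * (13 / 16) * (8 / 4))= 441000 / 1849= 238.51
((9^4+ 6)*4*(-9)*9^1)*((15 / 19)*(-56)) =1787274720 / 19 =94067090.53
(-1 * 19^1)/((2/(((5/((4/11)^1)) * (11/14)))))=-11495/112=-102.63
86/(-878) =-43/439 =-0.10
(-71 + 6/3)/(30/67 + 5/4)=-18492/455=-40.64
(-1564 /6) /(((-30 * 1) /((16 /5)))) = 6256 /225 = 27.80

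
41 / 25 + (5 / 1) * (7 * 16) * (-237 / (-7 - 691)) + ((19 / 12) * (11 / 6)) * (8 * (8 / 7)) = 120006667 / 549675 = 218.32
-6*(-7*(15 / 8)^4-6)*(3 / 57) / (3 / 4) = 378951 / 9728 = 38.95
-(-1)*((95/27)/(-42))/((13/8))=-380/7371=-0.05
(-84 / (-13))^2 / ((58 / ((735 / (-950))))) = -259308 / 465595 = -0.56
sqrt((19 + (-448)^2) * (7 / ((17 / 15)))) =sqrt(358290555) / 17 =1113.44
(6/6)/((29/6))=6/29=0.21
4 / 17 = 0.24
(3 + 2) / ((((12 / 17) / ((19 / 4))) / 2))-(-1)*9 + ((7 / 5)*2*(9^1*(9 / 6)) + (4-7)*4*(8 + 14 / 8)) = -349 / 120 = -2.91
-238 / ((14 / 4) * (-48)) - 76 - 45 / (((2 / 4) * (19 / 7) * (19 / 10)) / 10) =-1079095 / 4332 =-249.10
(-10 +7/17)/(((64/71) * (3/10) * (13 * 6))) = -0.45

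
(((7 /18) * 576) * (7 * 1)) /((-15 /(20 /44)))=-1568 /33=-47.52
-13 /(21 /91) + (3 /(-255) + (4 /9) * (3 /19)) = -56.27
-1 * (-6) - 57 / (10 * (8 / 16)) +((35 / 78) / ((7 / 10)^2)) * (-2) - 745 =-1026796 / 1365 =-752.23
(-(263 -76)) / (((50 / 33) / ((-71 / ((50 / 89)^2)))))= 3470514861 / 125000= 27764.12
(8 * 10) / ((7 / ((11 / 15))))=176 / 21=8.38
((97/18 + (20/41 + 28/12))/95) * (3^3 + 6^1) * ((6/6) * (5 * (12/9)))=133298/7011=19.01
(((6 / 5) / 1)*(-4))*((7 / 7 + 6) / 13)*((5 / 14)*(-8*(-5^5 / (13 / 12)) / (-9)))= 400000 / 169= 2366.86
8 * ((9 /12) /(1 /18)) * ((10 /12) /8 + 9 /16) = 72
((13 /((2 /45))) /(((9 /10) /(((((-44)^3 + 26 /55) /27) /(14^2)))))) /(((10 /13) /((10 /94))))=-73313045 /101332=-723.49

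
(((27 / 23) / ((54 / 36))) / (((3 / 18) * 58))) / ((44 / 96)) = 1296 / 7337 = 0.18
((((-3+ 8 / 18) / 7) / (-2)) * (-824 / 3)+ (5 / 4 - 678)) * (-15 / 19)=2747635 / 4788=573.86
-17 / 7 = -2.43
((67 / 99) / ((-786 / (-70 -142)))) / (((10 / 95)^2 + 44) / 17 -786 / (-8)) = 0.00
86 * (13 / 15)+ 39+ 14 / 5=349 / 3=116.33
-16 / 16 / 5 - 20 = -101 / 5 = -20.20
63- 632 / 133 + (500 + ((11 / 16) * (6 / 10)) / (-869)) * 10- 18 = 423662697 / 84056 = 5040.24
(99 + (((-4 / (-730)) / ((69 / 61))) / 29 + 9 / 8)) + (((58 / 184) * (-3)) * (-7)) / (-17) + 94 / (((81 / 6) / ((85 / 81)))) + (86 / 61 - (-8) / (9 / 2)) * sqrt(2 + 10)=3500 * sqrt(3) / 549 + 7751094184303 / 72411307560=118.08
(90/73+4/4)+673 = 49292/73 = 675.23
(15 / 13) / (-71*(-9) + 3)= 5 / 2782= 0.00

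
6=6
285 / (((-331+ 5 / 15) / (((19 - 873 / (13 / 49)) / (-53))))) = -18181575 / 341744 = -53.20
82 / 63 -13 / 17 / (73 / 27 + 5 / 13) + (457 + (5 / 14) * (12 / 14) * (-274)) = 3040837505 / 8126748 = 374.18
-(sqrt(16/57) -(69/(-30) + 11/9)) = -97/90 -4 * sqrt(57)/57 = -1.61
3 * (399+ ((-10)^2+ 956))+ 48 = 4413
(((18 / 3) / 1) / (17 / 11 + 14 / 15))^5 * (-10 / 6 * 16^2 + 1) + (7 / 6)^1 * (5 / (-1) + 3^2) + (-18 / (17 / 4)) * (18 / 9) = -20647263327077823506 / 583695998633499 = -35373.32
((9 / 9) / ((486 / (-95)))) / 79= -95 / 38394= -0.00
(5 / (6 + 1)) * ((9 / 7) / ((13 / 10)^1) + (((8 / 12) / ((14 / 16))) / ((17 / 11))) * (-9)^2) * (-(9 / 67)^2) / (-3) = 8546310 / 48611381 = 0.18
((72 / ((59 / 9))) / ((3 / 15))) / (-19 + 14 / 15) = -48600 / 15989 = -3.04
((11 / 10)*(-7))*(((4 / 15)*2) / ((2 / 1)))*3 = -154 / 25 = -6.16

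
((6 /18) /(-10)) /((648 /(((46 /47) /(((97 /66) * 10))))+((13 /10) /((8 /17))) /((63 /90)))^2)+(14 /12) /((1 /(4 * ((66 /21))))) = 4184828237891206268 /285329198044879935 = 14.67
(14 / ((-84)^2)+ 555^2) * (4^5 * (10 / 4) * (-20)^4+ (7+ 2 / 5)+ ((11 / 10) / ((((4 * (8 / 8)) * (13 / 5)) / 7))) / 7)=4723694094587382529 / 37440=126167043124662.99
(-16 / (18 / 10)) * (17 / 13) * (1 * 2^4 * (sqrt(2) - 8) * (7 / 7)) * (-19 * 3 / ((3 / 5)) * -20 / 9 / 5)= 66150400 / 1053 - 8268800 * sqrt(2) / 1053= 51715.62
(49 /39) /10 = 49 /390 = 0.13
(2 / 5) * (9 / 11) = 18 / 55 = 0.33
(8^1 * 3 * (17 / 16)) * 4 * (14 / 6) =238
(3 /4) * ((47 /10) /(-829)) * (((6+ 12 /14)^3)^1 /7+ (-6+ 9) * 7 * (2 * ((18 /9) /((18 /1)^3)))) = -2526932393 /12897979920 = -0.20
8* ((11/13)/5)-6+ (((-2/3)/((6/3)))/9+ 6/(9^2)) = -8089/1755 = -4.61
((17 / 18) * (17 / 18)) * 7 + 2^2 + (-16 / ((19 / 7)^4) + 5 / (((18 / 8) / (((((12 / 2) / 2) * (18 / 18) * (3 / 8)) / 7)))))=3046180315 / 295568028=10.31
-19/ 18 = -1.06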